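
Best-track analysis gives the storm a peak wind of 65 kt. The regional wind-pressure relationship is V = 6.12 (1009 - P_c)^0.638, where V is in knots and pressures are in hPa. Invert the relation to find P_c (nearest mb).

968 mb

ΔP = (V / 6.12)^(1/0.638) = (65/6.12)^1.567.
65/6.12 = 10.621; 10.621^1.567 ≈ 40.59 mb.
P_c = 1009 − 40.59 = 968.41 ≈ 968 mb.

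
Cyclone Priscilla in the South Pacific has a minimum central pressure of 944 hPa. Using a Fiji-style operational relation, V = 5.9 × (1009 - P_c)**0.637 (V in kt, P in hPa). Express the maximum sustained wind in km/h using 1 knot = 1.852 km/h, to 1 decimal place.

ΔP = 1009 − 944 = 65 hPa.
V ≈ 5.9 × 65^0.637 = 5.9 × 14.283 ≈ 84.271 kt.
84.271 × 1.852 ≈ 156.07 km/h → 156.1 km/h.

156.1 km/h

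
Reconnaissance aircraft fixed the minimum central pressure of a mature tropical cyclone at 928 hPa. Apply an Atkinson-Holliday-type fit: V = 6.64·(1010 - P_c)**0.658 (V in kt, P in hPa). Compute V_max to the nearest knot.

121 kt

ΔP = 1010 − 928 = 82 hPa.
82^0.658 ≈ 18.167.
V ≈ 6.64 × 18.167 ≈ 120.6 kt.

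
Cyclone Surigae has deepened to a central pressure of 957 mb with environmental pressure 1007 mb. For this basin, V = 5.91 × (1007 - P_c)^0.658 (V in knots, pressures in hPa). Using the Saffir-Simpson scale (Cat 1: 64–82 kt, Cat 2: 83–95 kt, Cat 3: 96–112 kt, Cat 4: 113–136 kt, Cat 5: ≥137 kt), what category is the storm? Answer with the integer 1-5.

ΔP = 1007 − 957 = 50 mb.
V ≈ 5.91 × 50^0.658 = 5.91 × 13.12 ≈ 78 kt.
78 kt falls in the Category 1 band.

1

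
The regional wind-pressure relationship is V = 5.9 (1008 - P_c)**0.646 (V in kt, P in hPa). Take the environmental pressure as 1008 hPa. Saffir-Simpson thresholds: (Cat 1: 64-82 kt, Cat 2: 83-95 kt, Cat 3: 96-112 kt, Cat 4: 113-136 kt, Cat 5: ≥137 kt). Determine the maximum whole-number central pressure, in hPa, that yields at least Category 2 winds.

948 hPa

Category 2 begins at V = 83 kt.
Required ΔP = (83/5.9)^(1/0.646) = 14.068^1.548 ≈ 59.90 hPa.
P_c ≤ 1008 − 59.90 = 948.10, so the highest integer P_c is 948 hPa.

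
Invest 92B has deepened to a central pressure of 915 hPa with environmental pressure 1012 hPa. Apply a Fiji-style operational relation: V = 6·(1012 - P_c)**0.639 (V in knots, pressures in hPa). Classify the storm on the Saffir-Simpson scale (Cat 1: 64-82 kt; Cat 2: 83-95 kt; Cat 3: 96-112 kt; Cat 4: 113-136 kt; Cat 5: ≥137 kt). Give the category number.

ΔP = 1012 − 915 = 97 hPa.
V ≈ 6 × 97^0.639 = 6 × 18.60 ≈ 112 kt.
112 kt falls in the Category 3 band.

3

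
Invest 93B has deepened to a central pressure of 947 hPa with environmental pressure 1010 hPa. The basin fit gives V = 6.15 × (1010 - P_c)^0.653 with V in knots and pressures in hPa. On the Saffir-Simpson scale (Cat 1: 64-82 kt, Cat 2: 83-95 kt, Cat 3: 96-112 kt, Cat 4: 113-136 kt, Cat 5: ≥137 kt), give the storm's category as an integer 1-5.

ΔP = 1010 − 947 = 63 hPa.
V ≈ 6.15 × 63^0.653 = 6.15 × 14.96 ≈ 92 kt.
92 kt falls in the Category 2 band.

2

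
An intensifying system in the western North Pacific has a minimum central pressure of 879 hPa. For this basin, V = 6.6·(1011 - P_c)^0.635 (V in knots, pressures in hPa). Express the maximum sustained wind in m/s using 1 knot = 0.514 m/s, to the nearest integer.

75 m/s

ΔP = 1011 − 879 = 132 hPa.
V ≈ 6.6 × 132^0.635 = 6.6 × 22.211 ≈ 146.591 kt.
146.591 × 0.514 ≈ 75.35 m/s → 75 m/s.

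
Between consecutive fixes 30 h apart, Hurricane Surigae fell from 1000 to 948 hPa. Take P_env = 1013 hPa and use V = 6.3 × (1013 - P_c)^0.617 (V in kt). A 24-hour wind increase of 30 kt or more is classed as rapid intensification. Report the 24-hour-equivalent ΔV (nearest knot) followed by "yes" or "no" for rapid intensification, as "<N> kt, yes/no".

V₁: ΔP = 13, V ≈ 6.3 × 13^0.617 ≈ 30.67 kt.
V₂: ΔP = 65, V ≈ 6.3 × 65^0.617 ≈ 82.78 kt.
ΔV over 30 h = 52.11 kt → 24 h equivalent = 52.11 × 24/30 ≈ 41.69 kt.
42 kt ≥ 30 kt ⇒ rapid intensification.

42 kt, yes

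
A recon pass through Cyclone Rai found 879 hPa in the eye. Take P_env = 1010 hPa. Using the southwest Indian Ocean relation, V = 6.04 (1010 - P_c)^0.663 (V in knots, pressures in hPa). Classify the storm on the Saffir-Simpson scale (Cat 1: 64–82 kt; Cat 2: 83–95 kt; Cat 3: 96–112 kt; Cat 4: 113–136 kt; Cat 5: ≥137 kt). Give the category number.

5

ΔP = 1010 − 879 = 131 hPa.
V ≈ 6.04 × 131^0.663 = 6.04 × 25.34 ≈ 153 kt.
153 kt falls in the Category 5 band.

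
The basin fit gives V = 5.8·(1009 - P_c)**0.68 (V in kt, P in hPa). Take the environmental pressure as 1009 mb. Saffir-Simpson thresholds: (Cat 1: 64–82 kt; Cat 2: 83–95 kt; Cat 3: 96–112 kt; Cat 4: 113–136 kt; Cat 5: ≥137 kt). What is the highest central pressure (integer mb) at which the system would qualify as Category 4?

Category 4 begins at V = 113 kt.
Required ΔP = (113/5.8)^(1/0.68) = 19.483^1.471 ≈ 78.80 mb.
P_c ≤ 1009 − 78.80 = 930.20, so the highest integer P_c is 930 mb.

930 mb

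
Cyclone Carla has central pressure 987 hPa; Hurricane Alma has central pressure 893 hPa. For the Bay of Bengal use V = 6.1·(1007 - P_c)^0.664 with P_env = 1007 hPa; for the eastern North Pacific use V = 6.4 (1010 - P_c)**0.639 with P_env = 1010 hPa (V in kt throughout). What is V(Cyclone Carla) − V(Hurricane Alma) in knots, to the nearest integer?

-90 kt

Cyclone Carla: ΔP = 20; V ≈ 6.1 × 20^0.664 ≈ 44.59 kt.
Hurricane Alma: ΔP = 117; V ≈ 6.4 × 117^0.639 ≈ 134.20 kt.
Difference ≈ 44.59 − 134.20 = -89.61 → -90 kt.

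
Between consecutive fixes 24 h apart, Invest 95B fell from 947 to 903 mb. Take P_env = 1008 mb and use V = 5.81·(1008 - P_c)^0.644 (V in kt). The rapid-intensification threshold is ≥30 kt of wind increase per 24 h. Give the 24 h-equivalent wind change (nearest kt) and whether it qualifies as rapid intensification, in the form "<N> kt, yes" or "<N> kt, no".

V₁: ΔP = 61, V ≈ 5.81 × 61^0.644 ≈ 82.02 kt.
V₂: ΔP = 105, V ≈ 5.81 × 105^0.644 ≈ 116.36 kt.
ΔV over 24 h = 34.34 kt → 24 h equivalent = 34.34 × 24/24 ≈ 34.34 kt.
34 kt ≥ 30 kt ⇒ rapid intensification.

34 kt, yes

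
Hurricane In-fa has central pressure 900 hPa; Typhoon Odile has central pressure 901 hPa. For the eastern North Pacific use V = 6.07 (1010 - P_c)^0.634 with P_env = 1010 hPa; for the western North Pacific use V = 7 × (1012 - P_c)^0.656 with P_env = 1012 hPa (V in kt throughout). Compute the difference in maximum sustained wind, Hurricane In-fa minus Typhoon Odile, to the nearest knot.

Hurricane In-fa: ΔP = 110; V ≈ 6.07 × 110^0.634 ≈ 119.52 kt.
Typhoon Odile: ΔP = 111; V ≈ 7 × 111^0.656 ≈ 153.76 kt.
Difference ≈ 119.52 − 153.76 = -34.24 → -34 kt.

-34 kt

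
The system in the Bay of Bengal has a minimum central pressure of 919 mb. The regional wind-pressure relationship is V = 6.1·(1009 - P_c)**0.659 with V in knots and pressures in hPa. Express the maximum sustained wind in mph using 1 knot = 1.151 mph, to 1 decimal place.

136.2 mph

ΔP = 1009 − 919 = 90 mb.
V ≈ 6.1 × 90^0.659 = 6.1 × 19.402 ≈ 118.352 kt.
118.352 × 1.151 ≈ 136.22 mph → 136.2 mph.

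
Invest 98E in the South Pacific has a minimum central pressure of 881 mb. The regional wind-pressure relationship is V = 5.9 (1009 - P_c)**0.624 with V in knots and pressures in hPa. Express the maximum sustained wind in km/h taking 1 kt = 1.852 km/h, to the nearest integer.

226 km/h

ΔP = 1009 − 881 = 128 mb.
V ≈ 5.9 × 128^0.624 = 5.9 × 20.649 ≈ 121.829 kt.
121.829 × 1.852 ≈ 225.63 km/h → 226 km/h.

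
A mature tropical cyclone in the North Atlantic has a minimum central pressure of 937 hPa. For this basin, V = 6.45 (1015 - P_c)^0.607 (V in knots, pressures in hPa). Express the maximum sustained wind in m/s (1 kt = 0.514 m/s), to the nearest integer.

ΔP = 1015 − 937 = 78 hPa.
V ≈ 6.45 × 78^0.607 = 6.45 × 14.077 ≈ 90.795 kt.
90.795 × 0.514 ≈ 46.67 m/s → 47 m/s.

47 m/s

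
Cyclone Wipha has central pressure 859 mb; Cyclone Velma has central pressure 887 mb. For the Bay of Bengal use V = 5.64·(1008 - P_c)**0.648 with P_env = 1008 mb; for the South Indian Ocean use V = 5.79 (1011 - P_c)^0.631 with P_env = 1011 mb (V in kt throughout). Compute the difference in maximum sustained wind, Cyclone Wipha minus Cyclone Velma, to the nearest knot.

Cyclone Wipha: ΔP = 149; V ≈ 5.64 × 149^0.648 ≈ 144.38 kt.
Cyclone Velma: ΔP = 124; V ≈ 5.79 × 124^0.631 ≈ 121.23 kt.
Difference ≈ 144.38 − 121.23 = 23.15 → 23 kt.

23 kt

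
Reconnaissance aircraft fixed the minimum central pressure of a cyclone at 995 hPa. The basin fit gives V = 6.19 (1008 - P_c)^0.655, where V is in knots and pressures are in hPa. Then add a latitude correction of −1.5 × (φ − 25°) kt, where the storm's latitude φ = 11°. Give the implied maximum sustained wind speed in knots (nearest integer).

ΔP = 1008 − 995 = 13 hPa.
13^0.655 ≈ 5.366.
V ≈ 6.19 × 5.366 ≈ 33.2 kt.
Latitude correction: −1.5 × (11 − 25) = 21 kt.
Corrected V ≈ 54.2 kt → 54 kt.

54 kt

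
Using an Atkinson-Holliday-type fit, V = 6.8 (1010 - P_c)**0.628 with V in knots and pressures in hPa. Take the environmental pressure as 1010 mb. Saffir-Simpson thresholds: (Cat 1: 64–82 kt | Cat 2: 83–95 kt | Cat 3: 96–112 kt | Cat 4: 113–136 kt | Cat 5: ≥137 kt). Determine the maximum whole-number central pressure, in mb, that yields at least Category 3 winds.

942 mb

Category 3 begins at V = 96 kt.
Required ΔP = (96/6.8)^(1/0.628) = 14.118^1.592 ≈ 67.74 mb.
P_c ≤ 1010 − 67.74 = 942.26, so the highest integer P_c is 942 mb.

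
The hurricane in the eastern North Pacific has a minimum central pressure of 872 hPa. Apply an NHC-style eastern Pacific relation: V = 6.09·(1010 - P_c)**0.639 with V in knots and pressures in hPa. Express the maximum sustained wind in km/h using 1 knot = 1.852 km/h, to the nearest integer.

263 km/h

ΔP = 1010 − 872 = 138 hPa.
V ≈ 6.09 × 138^0.639 = 6.09 × 23.301 ≈ 141.906 kt.
141.906 × 1.852 ≈ 262.81 km/h → 263 km/h.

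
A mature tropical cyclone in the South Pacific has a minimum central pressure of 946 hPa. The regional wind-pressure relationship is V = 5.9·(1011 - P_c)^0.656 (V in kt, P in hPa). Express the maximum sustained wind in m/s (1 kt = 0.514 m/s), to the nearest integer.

ΔP = 1011 − 946 = 65 hPa.
V ≈ 5.9 × 65^0.656 = 5.9 × 15.462 ≈ 91.227 kt.
91.227 × 0.514 ≈ 46.89 m/s → 47 m/s.

47 m/s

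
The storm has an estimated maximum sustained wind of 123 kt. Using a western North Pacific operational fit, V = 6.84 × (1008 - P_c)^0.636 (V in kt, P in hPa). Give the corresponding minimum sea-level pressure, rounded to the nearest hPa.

914 hPa

ΔP = (V / 6.84)^(1/0.636) = (123/6.84)^1.572.
123/6.84 = 17.982; 17.982^1.572 ≈ 93.98 hPa.
P_c = 1008 − 93.98 = 914.02 ≈ 914 hPa.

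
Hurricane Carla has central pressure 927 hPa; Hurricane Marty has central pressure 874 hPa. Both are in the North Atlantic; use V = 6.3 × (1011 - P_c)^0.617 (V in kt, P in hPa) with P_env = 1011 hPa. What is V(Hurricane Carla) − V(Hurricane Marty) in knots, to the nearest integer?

-34 kt

Hurricane Carla: ΔP = 84; V ≈ 6.3 × 84^0.617 ≈ 96.97 kt.
Hurricane Marty: ΔP = 137; V ≈ 6.3 × 137^0.617 ≈ 131.13 kt.
Difference ≈ 96.97 − 131.13 = -34.16 → -34 kt.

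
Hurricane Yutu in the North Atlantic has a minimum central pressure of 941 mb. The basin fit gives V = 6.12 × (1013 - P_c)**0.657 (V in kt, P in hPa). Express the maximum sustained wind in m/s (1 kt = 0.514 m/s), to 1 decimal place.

ΔP = 1013 − 941 = 72 mb.
V ≈ 6.12 × 72^0.657 = 6.12 × 16.606 ≈ 101.629 kt.
101.629 × 0.514 ≈ 52.24 m/s → 52.2 m/s.

52.2 m/s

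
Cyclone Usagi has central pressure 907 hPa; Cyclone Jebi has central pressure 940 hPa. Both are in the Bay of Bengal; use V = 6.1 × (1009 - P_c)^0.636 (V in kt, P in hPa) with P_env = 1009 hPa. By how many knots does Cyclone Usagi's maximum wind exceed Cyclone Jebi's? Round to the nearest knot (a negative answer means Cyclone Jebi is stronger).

Cyclone Usagi: ΔP = 102; V ≈ 6.1 × 102^0.636 ≈ 115.56 kt.
Cyclone Jebi: ΔP = 69; V ≈ 6.1 × 69^0.636 ≈ 90.12 kt.
Difference ≈ 115.56 − 90.12 = 25.44 → 25 kt.

25 kt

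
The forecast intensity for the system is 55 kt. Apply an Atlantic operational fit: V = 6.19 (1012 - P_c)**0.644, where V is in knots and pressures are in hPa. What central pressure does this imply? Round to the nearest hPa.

ΔP = (V / 6.19)^(1/0.644) = (55/6.19)^1.553.
55/6.19 = 8.885; 8.885^1.553 ≈ 29.72 hPa.
P_c = 1012 − 29.72 = 982.28 ≈ 982 hPa.

982 hPa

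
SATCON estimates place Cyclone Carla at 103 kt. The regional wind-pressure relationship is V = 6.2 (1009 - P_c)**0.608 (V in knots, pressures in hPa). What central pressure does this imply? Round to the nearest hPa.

ΔP = (V / 6.2)^(1/0.608) = (103/6.2)^1.645.
103/6.2 = 16.613; 16.613^1.645 ≈ 101.70 hPa.
P_c = 1009 − 101.70 = 907.30 ≈ 907 hPa.

907 hPa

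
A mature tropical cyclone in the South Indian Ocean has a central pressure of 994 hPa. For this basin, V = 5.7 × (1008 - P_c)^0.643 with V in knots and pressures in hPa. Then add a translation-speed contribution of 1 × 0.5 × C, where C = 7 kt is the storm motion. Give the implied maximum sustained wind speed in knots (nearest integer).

35 kt

ΔP = 1008 − 994 = 14 hPa.
14^0.643 ≈ 5.457.
V ≈ 5.7 × 5.457 ≈ 31.1 kt.
Translation term: 1 × 0.5 × 7 = 3.5 kt.
Corrected V ≈ 34.6 kt → 35 kt.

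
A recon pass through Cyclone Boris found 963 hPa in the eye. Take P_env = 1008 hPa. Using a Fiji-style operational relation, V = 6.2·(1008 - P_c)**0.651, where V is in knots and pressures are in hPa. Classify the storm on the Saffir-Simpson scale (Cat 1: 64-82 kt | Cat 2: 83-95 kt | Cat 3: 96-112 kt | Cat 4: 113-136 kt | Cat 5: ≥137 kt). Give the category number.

ΔP = 1008 − 963 = 45 hPa.
V ≈ 6.2 × 45^0.651 = 6.2 × 11.92 ≈ 74 kt.
74 kt falls in the Category 1 band.

1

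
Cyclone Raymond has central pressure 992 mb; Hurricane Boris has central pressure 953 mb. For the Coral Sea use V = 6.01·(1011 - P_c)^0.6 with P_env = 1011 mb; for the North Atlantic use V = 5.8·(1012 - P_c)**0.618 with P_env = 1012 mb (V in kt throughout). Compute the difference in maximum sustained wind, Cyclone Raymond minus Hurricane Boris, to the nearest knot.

Cyclone Raymond: ΔP = 19; V ≈ 6.01 × 19^0.6 ≈ 35.17 kt.
Hurricane Boris: ΔP = 59; V ≈ 5.8 × 59^0.618 ≈ 72.08 kt.
Difference ≈ 35.17 − 72.08 = -36.91 → -37 kt.

-37 kt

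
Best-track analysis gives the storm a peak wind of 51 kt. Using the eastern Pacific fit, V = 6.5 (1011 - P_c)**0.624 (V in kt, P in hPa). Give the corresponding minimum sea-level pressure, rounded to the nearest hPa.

984 hPa

ΔP = (V / 6.5)^(1/0.624) = (51/6.5)^1.603.
51/6.5 = 7.846; 7.846^1.603 ≈ 27.15 hPa.
P_c = 1011 − 27.15 = 983.85 ≈ 984 hPa.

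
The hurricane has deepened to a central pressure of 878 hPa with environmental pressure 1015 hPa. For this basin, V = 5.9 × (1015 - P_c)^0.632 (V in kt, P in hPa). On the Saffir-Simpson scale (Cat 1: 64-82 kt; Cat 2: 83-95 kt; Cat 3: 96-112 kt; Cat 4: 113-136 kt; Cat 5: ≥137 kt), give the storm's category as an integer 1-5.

ΔP = 1015 − 878 = 137 hPa.
V ≈ 5.9 × 137^0.632 = 5.9 × 22.41 ≈ 132 kt.
132 kt falls in the Category 4 band.

4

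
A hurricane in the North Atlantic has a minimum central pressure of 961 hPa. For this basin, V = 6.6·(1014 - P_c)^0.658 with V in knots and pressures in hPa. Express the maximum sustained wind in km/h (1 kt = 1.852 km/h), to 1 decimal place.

166.6 km/h

ΔP = 1014 − 961 = 53 hPa.
V ≈ 6.6 × 53^0.658 = 6.6 × 13.632 ≈ 89.974 kt.
89.974 × 1.852 ≈ 166.63 km/h → 166.6 km/h.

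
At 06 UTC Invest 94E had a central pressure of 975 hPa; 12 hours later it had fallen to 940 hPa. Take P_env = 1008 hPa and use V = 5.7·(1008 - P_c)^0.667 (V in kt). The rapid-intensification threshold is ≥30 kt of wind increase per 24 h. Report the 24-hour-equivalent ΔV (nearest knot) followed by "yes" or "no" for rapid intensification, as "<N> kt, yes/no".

V₁: ΔP = 33, V ≈ 5.7 × 33^0.667 ≈ 58.71 kt.
V₂: ΔP = 68, V ≈ 5.7 × 68^0.667 ≈ 95.10 kt.
ΔV over 12 h = 36.39 kt → 24 h equivalent = 36.39 × 24/12 ≈ 72.78 kt.
73 kt ≥ 30 kt ⇒ rapid intensification.

73 kt, yes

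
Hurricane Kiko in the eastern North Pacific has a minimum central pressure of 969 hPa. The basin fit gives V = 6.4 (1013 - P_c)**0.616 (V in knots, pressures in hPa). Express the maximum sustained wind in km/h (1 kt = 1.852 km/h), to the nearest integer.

ΔP = 1013 − 969 = 44 hPa.
V ≈ 6.4 × 44^0.616 = 6.4 × 10.289 ≈ 65.849 kt.
65.849 × 1.852 ≈ 121.95 km/h → 122 km/h.

122 km/h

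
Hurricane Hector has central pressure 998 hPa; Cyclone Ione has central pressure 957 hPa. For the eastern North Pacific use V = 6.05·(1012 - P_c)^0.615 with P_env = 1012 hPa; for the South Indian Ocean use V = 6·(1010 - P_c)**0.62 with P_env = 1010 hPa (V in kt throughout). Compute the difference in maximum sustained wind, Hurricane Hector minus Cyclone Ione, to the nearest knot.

-40 kt

Hurricane Hector: ΔP = 14; V ≈ 6.05 × 14^0.615 ≈ 30.66 kt.
Cyclone Ione: ΔP = 53; V ≈ 6 × 53^0.62 ≈ 70.34 kt.
Difference ≈ 30.66 − 70.34 = -39.68 → -40 kt.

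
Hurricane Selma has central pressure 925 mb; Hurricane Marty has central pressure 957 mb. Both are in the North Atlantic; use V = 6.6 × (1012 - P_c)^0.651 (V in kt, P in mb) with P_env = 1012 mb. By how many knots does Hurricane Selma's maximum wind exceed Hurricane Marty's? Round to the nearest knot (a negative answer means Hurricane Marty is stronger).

31 kt

Hurricane Selma: ΔP = 87; V ≈ 6.6 × 87^0.651 ≈ 120.83 kt.
Hurricane Marty: ΔP = 55; V ≈ 6.6 × 55^0.651 ≈ 89.64 kt.
Difference ≈ 120.83 − 89.64 = 31.19 → 31 kt.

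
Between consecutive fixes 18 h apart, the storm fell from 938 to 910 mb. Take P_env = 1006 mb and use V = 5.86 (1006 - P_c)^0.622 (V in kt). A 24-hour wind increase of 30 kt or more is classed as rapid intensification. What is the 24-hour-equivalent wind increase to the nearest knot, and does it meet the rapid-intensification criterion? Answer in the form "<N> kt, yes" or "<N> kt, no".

26 kt, no

V₁: ΔP = 68, V ≈ 5.86 × 68^0.622 ≈ 80.86 kt.
V₂: ΔP = 96, V ≈ 5.86 × 96^0.622 ≈ 100.20 kt.
ΔV over 18 h = 19.34 kt → 24 h equivalent = 19.34 × 24/18 ≈ 25.79 kt.
26 kt < 30 kt ⇒ not rapid intensification.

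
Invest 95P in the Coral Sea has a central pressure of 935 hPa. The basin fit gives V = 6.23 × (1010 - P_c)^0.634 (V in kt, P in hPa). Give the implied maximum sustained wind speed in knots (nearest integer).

ΔP = 1010 − 935 = 75 hPa.
75^0.634 ≈ 15.445.
V ≈ 6.23 × 15.445 ≈ 96.2 kt.

96 kt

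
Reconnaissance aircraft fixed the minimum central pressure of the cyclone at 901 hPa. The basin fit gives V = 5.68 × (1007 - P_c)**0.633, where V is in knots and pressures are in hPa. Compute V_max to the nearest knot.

ΔP = 1007 − 901 = 106 hPa.
106^0.633 ≈ 19.143.
V ≈ 5.68 × 19.143 ≈ 108.7 kt.

109 kt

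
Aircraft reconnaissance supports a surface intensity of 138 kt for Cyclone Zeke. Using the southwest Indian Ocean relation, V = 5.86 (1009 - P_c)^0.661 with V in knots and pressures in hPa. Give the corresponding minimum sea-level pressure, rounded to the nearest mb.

ΔP = (V / 5.86)^(1/0.661) = (138/5.86)^1.513.
138/5.86 = 23.549; 23.549^1.513 ≈ 119.02 mb.
P_c = 1009 − 119.02 = 889.98 ≈ 890 mb.

890 mb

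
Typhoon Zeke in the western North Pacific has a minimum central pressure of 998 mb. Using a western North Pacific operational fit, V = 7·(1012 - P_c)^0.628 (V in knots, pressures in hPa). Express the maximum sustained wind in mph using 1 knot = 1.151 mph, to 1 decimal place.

ΔP = 1012 − 998 = 14 mb.
V ≈ 7 × 14^0.628 = 7 × 5.245 ≈ 36.717 kt.
36.717 × 1.151 ≈ 42.26 mph → 42.3 mph.

42.3 mph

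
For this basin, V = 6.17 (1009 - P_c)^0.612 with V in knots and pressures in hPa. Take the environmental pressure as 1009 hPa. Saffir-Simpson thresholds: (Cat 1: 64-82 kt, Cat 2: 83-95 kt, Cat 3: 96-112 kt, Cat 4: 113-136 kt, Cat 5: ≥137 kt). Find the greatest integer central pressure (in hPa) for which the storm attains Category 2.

Category 2 begins at V = 83 kt.
Required ΔP = (83/6.17)^(1/0.612) = 13.452^1.634 ≈ 69.89 hPa.
P_c ≤ 1009 − 69.89 = 939.11, so the highest integer P_c is 939 hPa.

939 hPa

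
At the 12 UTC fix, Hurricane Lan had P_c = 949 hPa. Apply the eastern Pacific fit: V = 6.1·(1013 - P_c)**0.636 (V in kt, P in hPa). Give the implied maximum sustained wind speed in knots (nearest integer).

ΔP = 1013 − 949 = 64 hPa.
64^0.636 ≈ 14.084.
V ≈ 6.1 × 14.084 ≈ 85.9 kt.

86 kt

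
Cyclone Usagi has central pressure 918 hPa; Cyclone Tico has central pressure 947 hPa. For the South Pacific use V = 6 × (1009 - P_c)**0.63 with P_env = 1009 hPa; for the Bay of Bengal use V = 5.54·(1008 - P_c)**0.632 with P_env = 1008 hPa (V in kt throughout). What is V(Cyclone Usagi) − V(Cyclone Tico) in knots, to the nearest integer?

28 kt

Cyclone Usagi: ΔP = 91; V ≈ 6 × 91^0.63 ≈ 102.88 kt.
Cyclone Tico: ΔP = 61; V ≈ 5.54 × 61^0.632 ≈ 74.45 kt.
Difference ≈ 102.88 − 74.45 = 28.43 → 28 kt.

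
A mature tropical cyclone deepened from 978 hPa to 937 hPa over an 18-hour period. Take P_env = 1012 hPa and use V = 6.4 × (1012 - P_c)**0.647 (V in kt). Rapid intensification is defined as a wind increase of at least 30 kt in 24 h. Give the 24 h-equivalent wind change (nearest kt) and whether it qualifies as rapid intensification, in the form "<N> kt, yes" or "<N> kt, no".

V₁: ΔP = 34, V ≈ 6.4 × 34^0.647 ≈ 62.67 kt.
V₂: ΔP = 75, V ≈ 6.4 × 75^0.647 ≈ 104.55 kt.
ΔV over 18 h = 41.88 kt → 24 h equivalent = 41.88 × 24/18 ≈ 55.84 kt.
56 kt ≥ 30 kt ⇒ rapid intensification.

56 kt, yes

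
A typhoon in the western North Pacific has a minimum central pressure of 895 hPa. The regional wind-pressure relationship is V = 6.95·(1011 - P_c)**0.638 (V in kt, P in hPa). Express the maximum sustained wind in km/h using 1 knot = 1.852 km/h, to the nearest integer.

267 km/h

ΔP = 1011 − 895 = 116 hPa.
V ≈ 6.95 × 116^0.638 = 6.95 × 20.755 ≈ 144.248 kt.
144.248 × 1.852 ≈ 267.15 km/h → 267 km/h.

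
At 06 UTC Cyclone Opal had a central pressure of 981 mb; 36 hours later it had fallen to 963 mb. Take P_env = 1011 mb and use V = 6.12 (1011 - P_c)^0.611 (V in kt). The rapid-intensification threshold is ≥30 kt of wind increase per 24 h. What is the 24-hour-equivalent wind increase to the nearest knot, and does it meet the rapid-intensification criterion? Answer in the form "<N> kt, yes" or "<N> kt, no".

V₁: ΔP = 30, V ≈ 6.12 × 30^0.611 ≈ 48.90 kt.
V₂: ΔP = 48, V ≈ 6.12 × 48^0.611 ≈ 65.16 kt.
ΔV over 36 h = 16.26 kt → 24 h equivalent = 16.26 × 24/36 ≈ 10.84 kt.
11 kt < 30 kt ⇒ not rapid intensification.

11 kt, no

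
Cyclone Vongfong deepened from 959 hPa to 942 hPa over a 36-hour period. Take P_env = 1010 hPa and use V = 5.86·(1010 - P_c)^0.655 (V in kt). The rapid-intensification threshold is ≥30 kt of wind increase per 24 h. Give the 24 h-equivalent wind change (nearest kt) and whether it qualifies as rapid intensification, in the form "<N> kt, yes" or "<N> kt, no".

11 kt, no

V₁: ΔP = 51, V ≈ 5.86 × 51^0.655 ≈ 76.98 kt.
V₂: ΔP = 68, V ≈ 5.86 × 68^0.655 ≈ 92.94 kt.
ΔV over 36 h = 15.96 kt → 24 h equivalent = 15.96 × 24/36 ≈ 10.64 kt.
11 kt < 30 kt ⇒ not rapid intensification.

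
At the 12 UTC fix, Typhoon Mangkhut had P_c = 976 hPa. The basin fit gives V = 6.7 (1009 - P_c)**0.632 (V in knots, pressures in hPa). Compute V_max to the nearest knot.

ΔP = 1009 − 976 = 33 hPa.
33^0.632 ≈ 9.114.
V ≈ 6.7 × 9.114 ≈ 61.1 kt.

61 kt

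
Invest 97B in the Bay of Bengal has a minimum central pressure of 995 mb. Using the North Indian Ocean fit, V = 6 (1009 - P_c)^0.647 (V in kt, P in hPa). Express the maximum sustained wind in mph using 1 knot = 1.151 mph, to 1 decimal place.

ΔP = 1009 − 995 = 14 mb.
V ≈ 6 × 14^0.647 = 6 × 5.515 ≈ 33.090 kt.
33.090 × 1.151 ≈ 38.09 mph → 38.1 mph.

38.1 mph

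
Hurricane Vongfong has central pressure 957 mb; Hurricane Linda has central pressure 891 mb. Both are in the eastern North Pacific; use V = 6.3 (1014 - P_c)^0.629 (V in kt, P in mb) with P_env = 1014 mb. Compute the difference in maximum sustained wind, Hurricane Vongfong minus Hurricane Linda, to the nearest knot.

Hurricane Vongfong: ΔP = 57; V ≈ 6.3 × 57^0.629 ≈ 80.13 kt.
Hurricane Linda: ΔP = 123; V ≈ 6.3 × 123^0.629 ≈ 129.98 kt.
Difference ≈ 80.13 − 129.98 = -49.85 → -50 kt.

-50 kt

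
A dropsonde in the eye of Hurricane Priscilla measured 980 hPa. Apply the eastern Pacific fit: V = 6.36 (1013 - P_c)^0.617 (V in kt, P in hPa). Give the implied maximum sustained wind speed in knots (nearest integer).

ΔP = 1013 − 980 = 33 hPa.
33^0.617 ≈ 8.648.
V ≈ 6.36 × 8.648 ≈ 55.0 kt.

55 kt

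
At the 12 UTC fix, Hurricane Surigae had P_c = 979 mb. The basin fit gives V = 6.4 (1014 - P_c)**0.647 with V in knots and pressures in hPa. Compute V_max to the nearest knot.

64 kt

ΔP = 1014 − 979 = 35 mb.
35^0.647 ≈ 9.977.
V ≈ 6.4 × 9.977 ≈ 63.9 kt.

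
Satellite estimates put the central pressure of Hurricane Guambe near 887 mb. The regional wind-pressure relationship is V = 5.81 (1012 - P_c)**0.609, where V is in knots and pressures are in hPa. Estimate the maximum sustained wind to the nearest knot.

110 kt

ΔP = 1012 − 887 = 125 mb.
125^0.609 ≈ 18.924.
V ≈ 5.81 × 18.924 ≈ 109.9 kt.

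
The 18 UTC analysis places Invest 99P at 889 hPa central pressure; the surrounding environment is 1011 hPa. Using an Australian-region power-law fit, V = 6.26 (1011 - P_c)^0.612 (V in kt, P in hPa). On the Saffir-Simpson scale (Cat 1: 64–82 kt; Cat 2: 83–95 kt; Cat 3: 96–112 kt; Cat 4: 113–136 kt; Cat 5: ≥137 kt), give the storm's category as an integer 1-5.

ΔP = 1011 − 889 = 122 hPa.
V ≈ 6.26 × 122^0.612 = 6.26 × 18.92 ≈ 118 kt.
118 kt falls in the Category 4 band.

4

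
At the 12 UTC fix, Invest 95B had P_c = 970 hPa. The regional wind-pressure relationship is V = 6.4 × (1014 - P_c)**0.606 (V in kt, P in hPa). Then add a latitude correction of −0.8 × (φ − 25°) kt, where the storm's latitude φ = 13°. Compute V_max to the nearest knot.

73 kt

ΔP = 1014 − 970 = 44 hPa.
44^0.606 ≈ 9.907.
V ≈ 6.4 × 9.907 ≈ 63.4 kt.
Latitude correction: −0.8 × (13 − 25) = 9.6 kt.
Corrected V ≈ 73 kt → 73 kt.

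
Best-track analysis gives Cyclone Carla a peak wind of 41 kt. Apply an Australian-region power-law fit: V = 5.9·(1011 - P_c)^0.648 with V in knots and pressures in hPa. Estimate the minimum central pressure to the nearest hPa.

ΔP = (V / 5.9)^(1/0.648) = (41/5.9)^1.543.
41/5.9 = 6.949; 6.949^1.543 ≈ 19.92 hPa.
P_c = 1011 − 19.92 = 991.08 ≈ 991 hPa.

991 hPa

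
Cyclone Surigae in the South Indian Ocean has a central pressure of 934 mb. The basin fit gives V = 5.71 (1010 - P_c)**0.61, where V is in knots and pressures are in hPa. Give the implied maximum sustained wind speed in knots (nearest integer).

ΔP = 1010 − 934 = 76 mb.
76^0.61 ≈ 14.038.
V ≈ 5.71 × 14.038 ≈ 80.2 kt.

80 kt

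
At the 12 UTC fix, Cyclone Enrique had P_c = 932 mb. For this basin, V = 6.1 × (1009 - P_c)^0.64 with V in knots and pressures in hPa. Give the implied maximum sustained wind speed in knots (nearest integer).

98 kt

ΔP = 1009 − 932 = 77 mb.
77^0.64 ≈ 16.120.
V ≈ 6.1 × 16.120 ≈ 98.3 kt.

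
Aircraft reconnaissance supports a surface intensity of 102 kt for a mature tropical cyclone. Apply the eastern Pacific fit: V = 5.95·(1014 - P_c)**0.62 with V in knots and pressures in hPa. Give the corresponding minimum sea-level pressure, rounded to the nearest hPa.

916 hPa

ΔP = (V / 5.95)^(1/0.62) = (102/5.95)^1.613.
102/5.95 = 17.143; 17.143^1.613 ≈ 97.83 hPa.
P_c = 1014 − 97.83 = 916.17 ≈ 916 hPa.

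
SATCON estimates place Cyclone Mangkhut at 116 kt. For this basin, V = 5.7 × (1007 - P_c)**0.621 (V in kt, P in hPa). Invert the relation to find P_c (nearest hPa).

879 hPa

ΔP = (V / 5.7)^(1/0.621) = (116/5.7)^1.610.
116/5.7 = 20.351; 20.351^1.610 ≈ 128.00 hPa.
P_c = 1007 − 128.00 = 879.00 ≈ 879 hPa.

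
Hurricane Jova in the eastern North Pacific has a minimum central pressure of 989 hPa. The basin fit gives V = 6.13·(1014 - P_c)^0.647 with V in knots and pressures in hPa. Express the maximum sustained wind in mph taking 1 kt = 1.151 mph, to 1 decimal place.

ΔP = 1014 − 989 = 25 hPa.
V ≈ 6.13 × 25^0.647 = 6.13 × 8.025 ≈ 49.196 kt.
49.196 × 1.151 ≈ 56.62 mph → 56.6 mph.

56.6 mph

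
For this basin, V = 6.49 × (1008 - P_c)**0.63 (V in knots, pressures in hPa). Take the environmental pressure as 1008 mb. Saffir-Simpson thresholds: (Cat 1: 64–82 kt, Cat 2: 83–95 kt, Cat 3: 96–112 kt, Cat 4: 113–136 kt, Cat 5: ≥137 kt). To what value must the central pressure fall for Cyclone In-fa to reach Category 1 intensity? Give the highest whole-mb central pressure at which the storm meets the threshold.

Category 1 begins at V = 64 kt.
Required ΔP = (64/6.49)^(1/0.63) = 9.861^1.587 ≈ 37.82 mb.
P_c ≤ 1008 − 37.82 = 970.18, so the highest integer P_c is 970 mb.

970 mb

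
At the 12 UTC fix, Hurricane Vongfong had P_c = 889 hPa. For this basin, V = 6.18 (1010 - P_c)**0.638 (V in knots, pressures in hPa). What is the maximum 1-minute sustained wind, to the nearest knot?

132 kt

ΔP = 1010 − 889 = 121 hPa.
121^0.638 ≈ 21.321.
V ≈ 6.18 × 21.321 ≈ 131.8 kt.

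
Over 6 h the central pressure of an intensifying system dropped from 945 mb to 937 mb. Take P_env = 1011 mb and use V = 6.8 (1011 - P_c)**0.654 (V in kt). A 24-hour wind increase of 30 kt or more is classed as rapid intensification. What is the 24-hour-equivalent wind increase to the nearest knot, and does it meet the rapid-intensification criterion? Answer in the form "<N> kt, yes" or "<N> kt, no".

33 kt, yes

V₁: ΔP = 66, V ≈ 6.8 × 66^0.654 ≈ 105.32 kt.
V₂: ΔP = 74, V ≈ 6.8 × 74^0.654 ≈ 113.50 kt.
ΔV over 6 h = 8.18 kt → 24 h equivalent = 8.18 × 24/6 ≈ 32.72 kt.
33 kt ≥ 30 kt ⇒ rapid intensification.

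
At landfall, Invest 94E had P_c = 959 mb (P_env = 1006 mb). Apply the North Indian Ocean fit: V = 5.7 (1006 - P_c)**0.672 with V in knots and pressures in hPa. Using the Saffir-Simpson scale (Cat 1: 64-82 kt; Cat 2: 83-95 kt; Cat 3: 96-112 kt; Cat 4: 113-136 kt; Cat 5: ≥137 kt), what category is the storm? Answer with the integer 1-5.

ΔP = 1006 − 959 = 47 mb.
V ≈ 5.7 × 47^0.672 = 5.7 × 13.29 ≈ 76 kt.
76 kt falls in the Category 1 band.

1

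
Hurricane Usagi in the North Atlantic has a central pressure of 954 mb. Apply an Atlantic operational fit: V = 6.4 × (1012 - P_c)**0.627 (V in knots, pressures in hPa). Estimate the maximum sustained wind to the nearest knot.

82 kt

ΔP = 1012 − 954 = 58 mb.
58^0.627 ≈ 12.755.
V ≈ 6.4 × 12.755 ≈ 81.6 kt.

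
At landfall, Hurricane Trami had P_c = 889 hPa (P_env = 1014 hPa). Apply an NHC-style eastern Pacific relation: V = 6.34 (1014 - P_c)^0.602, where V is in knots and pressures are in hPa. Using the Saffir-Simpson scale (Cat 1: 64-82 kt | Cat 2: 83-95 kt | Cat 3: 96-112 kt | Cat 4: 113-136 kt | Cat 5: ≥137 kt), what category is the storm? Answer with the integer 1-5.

ΔP = 1014 − 889 = 125 hPa.
V ≈ 6.34 × 125^0.602 = 6.34 × 18.30 ≈ 116 kt.
116 kt falls in the Category 4 band.

4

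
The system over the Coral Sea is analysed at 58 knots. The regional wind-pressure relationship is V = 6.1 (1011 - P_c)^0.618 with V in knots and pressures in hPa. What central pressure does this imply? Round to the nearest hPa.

973 hPa

ΔP = (V / 6.1)^(1/0.618) = (58/6.1)^1.618.
58/6.1 = 9.508; 9.508^1.618 ≈ 38.25 hPa.
P_c = 1011 − 38.25 = 972.75 ≈ 973 hPa.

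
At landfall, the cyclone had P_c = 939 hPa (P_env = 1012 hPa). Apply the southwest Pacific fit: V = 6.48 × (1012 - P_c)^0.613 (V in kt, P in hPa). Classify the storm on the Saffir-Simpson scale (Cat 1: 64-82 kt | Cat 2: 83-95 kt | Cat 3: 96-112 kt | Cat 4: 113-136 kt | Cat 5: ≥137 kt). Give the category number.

2

ΔP = 1012 − 939 = 73 hPa.
V ≈ 6.48 × 73^0.613 = 6.48 × 13.87 ≈ 90 kt.
90 kt falls in the Category 2 band.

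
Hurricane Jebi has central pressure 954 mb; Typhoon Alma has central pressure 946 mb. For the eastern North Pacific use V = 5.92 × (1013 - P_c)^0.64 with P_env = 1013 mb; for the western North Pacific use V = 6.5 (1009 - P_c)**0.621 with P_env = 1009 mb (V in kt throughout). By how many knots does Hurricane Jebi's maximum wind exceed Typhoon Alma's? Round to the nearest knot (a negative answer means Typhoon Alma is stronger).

-5 kt

Hurricane Jebi: ΔP = 59; V ≈ 5.92 × 59^0.64 ≈ 80.48 kt.
Typhoon Alma: ΔP = 63; V ≈ 6.5 × 63^0.621 ≈ 85.17 kt.
Difference ≈ 80.48 − 85.17 = -4.69 → -5 kt.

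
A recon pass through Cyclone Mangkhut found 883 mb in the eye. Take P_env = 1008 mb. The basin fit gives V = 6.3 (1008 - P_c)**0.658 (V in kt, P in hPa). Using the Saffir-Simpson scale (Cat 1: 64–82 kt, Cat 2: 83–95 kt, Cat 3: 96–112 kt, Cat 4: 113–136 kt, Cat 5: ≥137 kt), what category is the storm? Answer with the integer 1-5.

5

ΔP = 1008 − 883 = 125 mb.
V ≈ 6.3 × 125^0.658 = 6.3 × 23.98 ≈ 151 kt.
151 kt falls in the Category 5 band.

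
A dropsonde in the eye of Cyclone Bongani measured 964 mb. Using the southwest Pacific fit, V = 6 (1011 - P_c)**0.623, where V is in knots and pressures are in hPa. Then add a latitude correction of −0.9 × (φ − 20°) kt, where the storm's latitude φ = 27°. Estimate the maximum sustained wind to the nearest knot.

ΔP = 1011 − 964 = 47 mb.
47^0.623 ≈ 11.008.
V ≈ 6 × 11.008 ≈ 66.0 kt.
Latitude correction: −0.9 × (27 − 20) = -6.3 kt.
Corrected V ≈ 59.7 kt → 60 kt.

60 kt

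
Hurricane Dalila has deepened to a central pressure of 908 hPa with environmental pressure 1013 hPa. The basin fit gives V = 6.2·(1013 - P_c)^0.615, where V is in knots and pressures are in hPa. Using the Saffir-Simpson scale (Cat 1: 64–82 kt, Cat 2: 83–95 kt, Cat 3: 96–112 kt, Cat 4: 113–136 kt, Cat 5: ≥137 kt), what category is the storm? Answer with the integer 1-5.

3

ΔP = 1013 − 908 = 105 hPa.
V ≈ 6.2 × 105^0.615 = 6.2 × 17.50 ≈ 108 kt.
108 kt falls in the Category 3 band.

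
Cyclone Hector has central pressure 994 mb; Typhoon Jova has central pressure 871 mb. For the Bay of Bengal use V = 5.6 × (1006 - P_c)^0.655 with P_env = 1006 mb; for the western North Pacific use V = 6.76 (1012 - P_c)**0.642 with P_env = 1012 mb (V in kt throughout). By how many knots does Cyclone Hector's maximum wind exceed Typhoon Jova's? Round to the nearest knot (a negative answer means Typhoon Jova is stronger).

Cyclone Hector: ΔP = 12; V ≈ 5.6 × 12^0.655 ≈ 28.51 kt.
Typhoon Jova: ΔP = 141; V ≈ 6.76 × 141^0.642 ≈ 162.09 kt.
Difference ≈ 28.51 − 162.09 = -133.58 → -134 kt.

-134 kt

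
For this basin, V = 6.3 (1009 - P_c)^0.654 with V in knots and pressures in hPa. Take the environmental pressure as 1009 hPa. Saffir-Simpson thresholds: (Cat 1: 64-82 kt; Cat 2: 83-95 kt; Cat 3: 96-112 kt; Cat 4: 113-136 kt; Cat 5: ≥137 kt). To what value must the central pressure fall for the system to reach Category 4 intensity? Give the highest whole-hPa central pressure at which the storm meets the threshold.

926 hPa

Category 4 begins at V = 113 kt.
Required ΔP = (113/6.3)^(1/0.654) = 17.937^1.529 ≈ 82.61 hPa.
P_c ≤ 1009 − 82.61 = 926.39, so the highest integer P_c is 926 hPa.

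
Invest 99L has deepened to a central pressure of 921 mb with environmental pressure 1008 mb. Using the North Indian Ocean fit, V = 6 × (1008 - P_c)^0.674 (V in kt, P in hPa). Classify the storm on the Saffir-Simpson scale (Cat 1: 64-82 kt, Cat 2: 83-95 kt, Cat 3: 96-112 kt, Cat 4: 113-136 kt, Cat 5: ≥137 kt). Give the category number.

ΔP = 1008 − 921 = 87 mb.
V ≈ 6 × 87^0.674 = 6 × 20.29 ≈ 122 kt.
122 kt falls in the Category 4 band.

4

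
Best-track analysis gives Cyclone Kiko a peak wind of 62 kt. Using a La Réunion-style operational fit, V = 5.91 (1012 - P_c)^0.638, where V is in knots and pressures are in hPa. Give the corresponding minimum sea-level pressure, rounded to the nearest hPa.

972 hPa

ΔP = (V / 5.91)^(1/0.638) = (62/5.91)^1.567.
62/5.91 = 10.491; 10.491^1.567 ≈ 39.81 hPa.
P_c = 1012 − 39.81 = 972.19 ≈ 972 hPa.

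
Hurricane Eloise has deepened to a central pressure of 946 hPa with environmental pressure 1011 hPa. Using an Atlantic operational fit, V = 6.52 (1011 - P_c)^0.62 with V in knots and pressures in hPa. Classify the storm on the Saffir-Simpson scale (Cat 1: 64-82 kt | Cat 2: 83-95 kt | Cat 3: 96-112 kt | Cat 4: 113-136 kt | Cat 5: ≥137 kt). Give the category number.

ΔP = 1011 − 946 = 65 hPa.
V ≈ 6.52 × 65^0.62 = 6.52 × 13.30 ≈ 87 kt.
87 kt falls in the Category 2 band.

2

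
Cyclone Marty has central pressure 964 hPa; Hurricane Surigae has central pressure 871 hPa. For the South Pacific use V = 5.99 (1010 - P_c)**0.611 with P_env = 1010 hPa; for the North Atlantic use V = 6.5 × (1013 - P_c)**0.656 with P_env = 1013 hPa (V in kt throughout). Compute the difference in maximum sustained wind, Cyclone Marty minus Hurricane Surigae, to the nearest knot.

Cyclone Marty: ΔP = 46; V ≈ 5.99 × 46^0.611 ≈ 62.14 kt.
Hurricane Surigae: ΔP = 142; V ≈ 6.5 × 142^0.656 ≈ 167.81 kt.
Difference ≈ 62.14 − 167.81 = -105.67 → -106 kt.

-106 kt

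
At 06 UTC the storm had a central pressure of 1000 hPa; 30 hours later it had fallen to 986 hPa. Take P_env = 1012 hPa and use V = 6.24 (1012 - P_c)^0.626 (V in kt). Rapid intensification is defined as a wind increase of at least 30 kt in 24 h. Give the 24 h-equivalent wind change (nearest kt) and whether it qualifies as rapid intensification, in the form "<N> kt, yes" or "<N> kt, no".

15 kt, no

V₁: ΔP = 12, V ≈ 6.24 × 12^0.626 ≈ 29.56 kt.
V₂: ΔP = 26, V ≈ 6.24 × 26^0.626 ≈ 47.97 kt.
ΔV over 30 h = 18.41 kt → 24 h equivalent = 18.41 × 24/30 ≈ 14.73 kt.
15 kt < 30 kt ⇒ not rapid intensification.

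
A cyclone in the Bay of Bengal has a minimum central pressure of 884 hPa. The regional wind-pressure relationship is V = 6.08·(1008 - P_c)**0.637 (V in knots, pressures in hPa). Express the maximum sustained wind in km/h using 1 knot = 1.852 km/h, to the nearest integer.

243 km/h

ΔP = 1008 − 884 = 124 hPa.
V ≈ 6.08 × 124^0.637 = 6.08 × 21.553 ≈ 131.043 kt.
131.043 × 1.852 ≈ 242.69 km/h → 243 km/h.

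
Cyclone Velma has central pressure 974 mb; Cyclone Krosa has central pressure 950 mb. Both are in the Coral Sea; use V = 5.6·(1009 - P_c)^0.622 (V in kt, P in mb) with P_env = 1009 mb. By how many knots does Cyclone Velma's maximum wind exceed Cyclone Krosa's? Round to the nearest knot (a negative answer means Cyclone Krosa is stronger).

-20 kt

Cyclone Velma: ΔP = 35; V ≈ 5.6 × 35^0.622 ≈ 51.12 kt.
Cyclone Krosa: ΔP = 59; V ≈ 5.6 × 59^0.622 ≈ 70.74 kt.
Difference ≈ 51.12 − 70.74 = -19.62 → -20 kt.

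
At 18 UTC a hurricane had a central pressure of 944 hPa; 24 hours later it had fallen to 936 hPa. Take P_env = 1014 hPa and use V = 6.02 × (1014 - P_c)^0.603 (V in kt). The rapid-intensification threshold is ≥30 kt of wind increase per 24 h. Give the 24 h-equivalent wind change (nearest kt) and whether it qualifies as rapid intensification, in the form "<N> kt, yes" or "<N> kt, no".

V₁: ΔP = 70, V ≈ 6.02 × 70^0.603 ≈ 78.02 kt.
V₂: ΔP = 78, V ≈ 6.02 × 78^0.603 ≈ 83.28 kt.
ΔV over 24 h = 5.26 kt → 24 h equivalent = 5.26 × 24/24 ≈ 5.26 kt.
5 kt < 30 kt ⇒ not rapid intensification.

5 kt, no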